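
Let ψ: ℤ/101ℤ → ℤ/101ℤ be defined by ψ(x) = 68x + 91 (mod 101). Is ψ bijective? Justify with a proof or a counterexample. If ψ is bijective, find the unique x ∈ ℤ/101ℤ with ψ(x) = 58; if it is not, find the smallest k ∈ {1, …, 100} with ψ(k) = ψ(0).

1

Suppose ψ(a) = ψ(b) in ℤ/101ℤ. Then 68a + 91 ≡ 68b + 91 (mod 101), thus 68(a − b) ≡ 0 (mod 101).
Since gcd(68, 101) = 1, 68 is invertible modulo 101, thus a − b ≡ 0 (mod 101), i.e. a = b.
We now compute 68⁻¹ mod 101 explicitly. Euclid's algorithm: 101 = 1·68 + 33, 68 = 2·33 + 2, 33 = 16·2 + 1; back-substituting gives 1 = 52·68 − 35·101, so 68⁻¹ ≡ 52 (mod 101).
For any y ∈ ℤ/101ℤ, x = 52(y − 91) mod 101 satisfies ψ(x) = 68·52(y − 91) + 91 ≡ y (since 68·52 ≡ 1 mod 101). So every y has a preimage.
Hence ψ is bijective.
Since ψ is bijective, we find ψ⁻¹(58): we need 68x ≡ 58 − 91 ≡ 68 (mod 101). Using 68⁻¹ = 52: x ≡ 52·68 = 3536 = 35·101 + 1, so x = 1.
Check: ψ(1) = 68·1 + 91 = 159 = 1·101 + 58 ≡ 58 (mod 101).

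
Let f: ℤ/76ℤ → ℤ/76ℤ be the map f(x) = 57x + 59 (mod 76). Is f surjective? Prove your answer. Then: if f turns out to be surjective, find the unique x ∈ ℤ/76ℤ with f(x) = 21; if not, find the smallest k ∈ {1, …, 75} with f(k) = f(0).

Since gcd(57, 76) = 19, we have 57x ≡ 0 (mod 19) for all x, so f(x) ≡ 2 (mod 19).
But 0 ≢ 2 (mod 19), so 0 ∈ ℤ/76ℤ has no preimage. Hence f is not surjective.
Since f is not surjective, we find the least positive k with f(k) = f(0): this means 57k ≡ 0 (mod 76), i.e. 76 ∣ 57k. Since gcd(57, 76) = 19, dividing through by 19 this holds exactly when 4 ∣ 3k, and as gcd(3, 4) = 1, exactly when 4 ∣ k.
The smallest positive such k is 4.

4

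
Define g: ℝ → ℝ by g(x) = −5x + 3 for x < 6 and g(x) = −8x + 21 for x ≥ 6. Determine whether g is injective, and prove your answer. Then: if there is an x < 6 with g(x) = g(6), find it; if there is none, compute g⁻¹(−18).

Both pieces are strictly decreasing (slopes −5 and −8), so each is injective on its own interval.
The left piece maps (−∞, 6) onto (−27, ∞); the right piece maps [6, ∞) onto (−∞, −27].
These images are disjoint, so no value is attained by both pieces. Therefore g is injective.
Because the two images are disjoint, no x < 6 has g(x) = g(6), so we compute g⁻¹(−18): −18 lies in (−27, ∞), so solve −5x + 3 = −18: x = (−18 − 3)/(−5) = 21/5.

21/5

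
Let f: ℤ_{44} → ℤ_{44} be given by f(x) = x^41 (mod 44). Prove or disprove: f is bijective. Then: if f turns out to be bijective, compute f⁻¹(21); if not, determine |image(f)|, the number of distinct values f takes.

33

f(0) = 0^41 = 0.
f(22): Repeated squaring mod 44: 22^1 ≡ 22, 22^2 ≡ 22² = 484 ≡ 0, 22^4 ≡ 0² = 0, 22^8 ≡ 0² = 0, 22^16 ≡ 0² = 0, 22^32 ≡ 0² = 0. Since 41 = 32 + 8 + 1, 22^41 ≡ 0·0·22: 0·0 = 0, then 0·22 = 0. So 22^41 ≡ 0 (mod 44).
So f(0) = f(22) = 0 while 0 ≠ 22, so f is not injective, hence not bijective.
Since f is not bijective, we determine |image(f)|. Computing x^41 mod 44 for each x (by repeated squaring, reducing mod 44 at every step), the values f(0), f(1), …, f(43) are: 0, 1, 24, 3, 4, 5, 28, 7, 8, 9, 32, 11, 12, 13, 36, 15, 16, 17, 40, 19, 20, 21, 0, 23, 24, 25, 4, 27, 28, 29, 8, 31, 32, 33, 12, 35, 36, 37, 16, 39, 40, 41, 20, 43.
The distinct values are {0, 1, 3, 4, 5, 7, 8, 9, 11, 12, 13, 15, 16, 17, 19, 20, 21, 23, 24, 25, 27, 28, 29, 31, 32, 33, 35, 36, 37, 39, 40, 41, 43}; there are 33 of them.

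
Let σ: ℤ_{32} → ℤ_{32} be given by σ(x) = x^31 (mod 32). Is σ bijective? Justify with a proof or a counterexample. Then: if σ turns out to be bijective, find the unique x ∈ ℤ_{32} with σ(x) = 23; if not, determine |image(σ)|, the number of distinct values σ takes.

17

σ(0) = 0^31 = 0.
σ(2): Repeated squaring mod 32: 2^1 ≡ 2, 2^2 ≡ 2² = 4, 2^4 ≡ 4² = 16, 2^8 ≡ 16² = 256 ≡ 0, 2^16 ≡ 0² = 0. Since 31 = 16 + 8 + 4 + 2 + 1, 2^31 ≡ 0·0·16·4·2: 0·0 = 0, then 0·16 = 0, then 0·4 = 0, then 0·2 = 0. So 2^31 ≡ 0 (mod 32).
So σ(0) = σ(2) = 0 while 0 ≠ 2, therefore σ is not injective, hence not bijective.
Since σ is not bijective, we determine |image(σ)|. Computing x^31 mod 32 for each x (by repeated squaring, reducing mod 32 at every step), the values σ(0), σ(1), …, σ(31) are: 0, 1, 0, 11, 0, 13, 0, 23, 0, 25, 0, 3, 0, 5, 0, 15, 0, 17, 0, 27, 0, 29, 0, 7, 0, 9, 0, 19, 0, 21, 0, 31.
The distinct values are {0, 1, 3, 5, 7, 9, 11, 13, 15, 17, 19, 21, 23, 25, 27, 29, 31}; there are 17 of them.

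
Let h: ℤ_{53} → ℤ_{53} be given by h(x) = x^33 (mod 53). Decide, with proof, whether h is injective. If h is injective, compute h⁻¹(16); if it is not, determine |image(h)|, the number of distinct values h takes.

44

Since 53 is prime, the nonzero elements of ℤ_{53} form a cyclic group of order 52.
As gcd(33, 52) = 1, raising to the 33rd power is a bijection on this group: if x_1^33 ≡ x_2^33 then (x_1x_2^{−1})^33 = 1, and the only element of order dividing gcd(33, 52) = 1 is 1, so x_1 = x_2.
With h(0) = 0 this makes h injective on all of ℤ_{53}, hence bijective (finite equal-size domain and codomain). In particular h is injective.
Since h is injective, we find the preimage of 16. The inverse of x ↦ x^33 on (ℤ_{53})^× is x ↦ x^41, because 33·41 = 1353 = 26·52 + 1 ≡ 1 (mod 52) and x^{52} = 1 for x ≠ 0 (Fermat). So h⁻¹(16) = 16^41 mod 53.
Repeated squaring mod 53: 16^1 ≡ 16, 16^2 ≡ 16² = 256 ≡ 44, 16^4 ≡ 44² = 1936 ≡ 28, 16^8 ≡ 28² = 784 ≡ 42, 16^16 ≡ 42² = 1764 ≡ 15, 16^32 ≡ 15² = 225 ≡ 13. Since 41 = 32 + 8 + 1, 16^41 ≡ 13·42·16: 13·42 = 546 ≡ 16, then 16·16 = 256 ≡ 44. So 16^41 ≡ 44 (mod 53).
Hence h⁻¹(16) = 44.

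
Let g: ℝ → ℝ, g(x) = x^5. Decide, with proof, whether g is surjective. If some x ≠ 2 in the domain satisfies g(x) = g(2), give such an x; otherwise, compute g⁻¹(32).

2

For any y ∈ ℝ, x = y^{1/5} ∈ ℝ gives g(x) = y, so g is surjective.
Since x ↦ x^5 is strictly increasing on ℝ, it is injective there, so no x ≠ 2 in the domain has g(x) = g(2). We therefore compute g⁻¹(32) = 32^{1/5} = 2 (indeed 2^5 = 32).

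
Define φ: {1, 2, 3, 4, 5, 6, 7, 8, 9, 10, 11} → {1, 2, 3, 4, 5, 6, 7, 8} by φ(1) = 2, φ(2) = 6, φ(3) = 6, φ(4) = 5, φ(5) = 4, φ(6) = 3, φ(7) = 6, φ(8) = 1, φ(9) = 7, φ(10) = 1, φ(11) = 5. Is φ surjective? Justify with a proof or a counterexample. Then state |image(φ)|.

7

No element maps to 8, so φ is not surjective.
The image of φ is {1, 2, 3, 4, 5, 6, 7}, which has 7 elements.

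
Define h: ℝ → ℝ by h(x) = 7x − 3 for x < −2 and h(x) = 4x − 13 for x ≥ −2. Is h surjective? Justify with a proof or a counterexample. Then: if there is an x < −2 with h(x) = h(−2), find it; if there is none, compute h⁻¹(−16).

-18/7

Both pieces are strictly increasing (slopes 7 and 4), so each is injective on its own interval.
The left piece maps (−∞, −2) onto (−∞, −17); the right piece maps [−2, ∞) onto [−21, ∞).
The union (−∞, −17) ∪ [−21, ∞) covers ℝ, so h is surjective.
For the follow-up: the images overlap, so an x < −2 with h(x) = h(−2) exists. h(−2) = −21; solving 7x − 3 = −21 for x < −2 gives x = (−21 + 3)/7 = −18/7.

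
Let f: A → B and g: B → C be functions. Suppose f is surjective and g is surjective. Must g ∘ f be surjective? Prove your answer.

Let c ∈ C. Since g is surjective, there is b ∈ B with g(b) = c. Since f is surjective, there is a ∈ A with f(a) = b.
Then (g ∘ f)(a) = g(b) = c. So g ∘ f is surjective.

surjective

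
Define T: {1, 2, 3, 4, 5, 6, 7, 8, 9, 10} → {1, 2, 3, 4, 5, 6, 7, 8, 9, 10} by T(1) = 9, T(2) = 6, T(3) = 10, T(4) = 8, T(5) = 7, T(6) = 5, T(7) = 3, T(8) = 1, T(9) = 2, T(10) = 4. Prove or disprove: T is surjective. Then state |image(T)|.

Every element of the codomain has a preimage: 1 = T(8), 2 = T(9), 3 = T(7), 4 = T(10), 5 = T(6), 6 = T(2), 7 = T(5), 8 = T(4), 9 = T(1), 10 = T(3).
Thus T is surjective.
The image of T is {1, 2, 3, 4, 5, 6, 7, 8, 9, 10}, which has 10 elements.

10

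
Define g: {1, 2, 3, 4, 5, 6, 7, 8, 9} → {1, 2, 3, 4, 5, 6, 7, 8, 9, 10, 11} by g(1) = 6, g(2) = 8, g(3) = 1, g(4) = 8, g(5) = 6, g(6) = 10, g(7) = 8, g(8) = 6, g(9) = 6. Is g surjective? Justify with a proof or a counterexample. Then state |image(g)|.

4

No element maps to 2, so g is not surjective.
The image of g is {1, 6, 8, 10}, which has 4 elements.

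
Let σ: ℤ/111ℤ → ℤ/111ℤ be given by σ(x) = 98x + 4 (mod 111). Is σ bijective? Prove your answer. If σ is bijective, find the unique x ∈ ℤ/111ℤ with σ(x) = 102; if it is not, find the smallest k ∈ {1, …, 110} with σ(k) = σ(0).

1

If σ(s) = σ(t), then 98s ≡ 98t (mod 111). Because gcd(98, 111) = 1, we may cancel 98 to get s ≡ t (mod 111).
We now compute 98⁻¹ mod 111 explicitly. Euclid's algorithm: 111 = 1·98 + 13, 98 = 7·13 + 7, 13 = 1·7 + 6, 7 = 1·6 + 1; back-substituting gives 1 = 17·98 − 15·111, so 98⁻¹ ≡ 17 (mod 111).
For any y ∈ ℤ/111ℤ, x = 17(y − 4) mod 111 satisfies σ(x) = 98·17(y − 4) + 4 ≡ y (since 98·17 ≡ 1 mod 111). So every y has a preimage.
So σ is bijective.
Since σ is bijective, we compute σ⁻¹(102): solve 98x + 4 ≡ 102 (mod 111), i.e. 98x ≡ 98 (mod 111).
Multiplying by 98⁻¹ = 17 gives x ≡ 17·98 = 1666 = 15·111 + 1 ≡ 1 (mod 111).
Check: σ(1) = 98·1 + 4 = 102 ≡ 102 (mod 111).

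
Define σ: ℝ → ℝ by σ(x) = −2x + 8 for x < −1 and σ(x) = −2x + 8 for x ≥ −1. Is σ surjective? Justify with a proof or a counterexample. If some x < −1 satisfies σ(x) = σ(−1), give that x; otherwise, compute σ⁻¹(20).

-6

Both pieces are strictly decreasing (slopes −2 and −2), so each is injective on its own interval.
The left piece maps (−∞, −1) onto (10, ∞); the right piece maps [−1, ∞) onto (−∞, 10].
These images together cover ℝ, so σ is surjective.
Because the two images are disjoint, no x < −1 has σ(x) = σ(−1), so we compute σ⁻¹(20): 20 lies in (10, ∞), so solve −2x + 8 = 20: x = (20 − 8)/(−2) = −6.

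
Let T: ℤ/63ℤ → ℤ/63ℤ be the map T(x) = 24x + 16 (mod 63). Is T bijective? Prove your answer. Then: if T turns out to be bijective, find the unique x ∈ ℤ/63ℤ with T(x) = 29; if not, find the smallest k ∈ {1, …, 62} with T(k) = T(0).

21

We have gcd(24, 63) = 3 > 1. Taking s = 0 and t = 21: T(0) = 16 and T(21) = 24·21 + 16 = 520 ≡ 16 (mod 63).
So T(0) = T(21) while 0 ≠ 21, therefore T is not injective, hence not bijective.
Since T is not bijective, we find the least positive k with T(k) = T(0): this means 24k ≡ 0 (mod 63), i.e. 63 ∣ 24k. Since gcd(24, 63) = 3, dividing through by 3 this holds exactly when 21 ∣ 8k, and as gcd(8, 21) = 1, exactly when 21 ∣ k.
The smallest positive such k is 21.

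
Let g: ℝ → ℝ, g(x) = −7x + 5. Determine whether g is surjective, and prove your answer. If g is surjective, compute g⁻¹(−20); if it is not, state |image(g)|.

25/7

For any y ∈ ℝ, x = (y − 5)/(−7) satisfies g(x) = y.
Thus g is surjective.
Since g is surjective, we compute g⁻¹(−20) = (−20 − 5)/(−7) = 25/7.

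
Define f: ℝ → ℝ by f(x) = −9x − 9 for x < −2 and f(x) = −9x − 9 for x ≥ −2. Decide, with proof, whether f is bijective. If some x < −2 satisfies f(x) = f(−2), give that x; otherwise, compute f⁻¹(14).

-23/9

Both pieces are strictly decreasing (slopes −9 and −9), so each is injective on its own interval.
The left piece maps (−∞, −2) onto (9, ∞); the right piece maps [−2, ∞) onto (−∞, 9].
Since 9 = 9, the images partition ℝ: f is injective and surjective, hence bijective.
Because the two images are disjoint, no x < −2 has f(x) = f(−2), so we compute f⁻¹(14): 14 lies in (9, ∞), so solve −9x − 9 = 14: x = (14 + 9)/(−9) = −23/9.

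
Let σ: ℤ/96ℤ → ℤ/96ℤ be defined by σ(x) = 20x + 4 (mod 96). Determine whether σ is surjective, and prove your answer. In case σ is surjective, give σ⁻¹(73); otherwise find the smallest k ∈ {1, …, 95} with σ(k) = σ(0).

24

Recall that surjectivity means every element of the codomain has a preimage under σ.
Since gcd(20, 96) = 4, we have 20x ≡ 0 (mod 4) for all x, so σ(x) ≡ 0 (mod 4).
But 1 ≢ 0 (mod 4), so 1 ∈ ℤ/96ℤ has no preimage. Thus σ is not surjective.
Since σ is not surjective, we find the least positive k with σ(k) = σ(0): this means 20k ≡ 0 (mod 96), i.e. 96 ∣ 20k. Since gcd(20, 96) = 4, dividing through by 4 this holds exactly when 24 ∣ 5k, and as gcd(5, 24) = 1, exactly when 24 ∣ k.
The smallest positive such k is 24.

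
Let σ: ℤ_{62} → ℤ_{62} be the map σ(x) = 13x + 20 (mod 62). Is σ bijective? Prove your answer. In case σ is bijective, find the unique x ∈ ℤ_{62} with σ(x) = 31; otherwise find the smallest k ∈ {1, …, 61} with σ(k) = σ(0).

39

Recall that injectivity means: for all x_1, x_2 in the domain, σ(x_1) = σ(x_2) implies x_1 = x_2.
If σ(x_1) = σ(x_2), then 13x_1 ≡ 13x_2 (mod 62). Because gcd(13, 62) = 1, we may cancel 13 to get x_1 ≡ x_2 (mod 62).
We now compute 13⁻¹ mod 62 explicitly. Euclid's algorithm: 62 = 4·13 + 10, 13 = 1·10 + 3, 10 = 3·3 + 1; back-substituting gives 1 = 43·13 − 9·62, so 13⁻¹ ≡ 43 (mod 62).
For any y ∈ ℤ_{62}, x = 43(y − 20) mod 62 satisfies σ(x) = 13·43(y − 20) + 20 ≡ y (since 13·43 ≡ 1 mod 62). So every y has a preimage.
So σ is bijective.
Since σ is bijective, we compute σ⁻¹(31): solve 13x + 20 ≡ 31 (mod 62), i.e. 13x ≡ 11 (mod 62).
Multiplying by 13⁻¹ = 43 gives x ≡ 43·11 = 473 = 7·62 + 39 ≡ 39 (mod 62).
Check: σ(39) = 13·39 + 20 = 527 = 8·62 + 31 ≡ 31 (mod 62).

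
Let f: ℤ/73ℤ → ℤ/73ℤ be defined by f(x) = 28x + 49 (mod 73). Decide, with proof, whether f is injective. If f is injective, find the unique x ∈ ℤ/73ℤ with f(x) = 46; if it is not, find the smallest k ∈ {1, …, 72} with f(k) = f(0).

39

Suppose f(u) = f(v) in ℤ/73ℤ. Then 28u + 49 ≡ 28v + 49 (mod 73), thus 28(u − v) ≡ 0 (mod 73).
Since gcd(28, 73) = 1, 28 is invertible modulo 73, therefore u − v ≡ 0 (mod 73), i.e. u = v.
Hence f is injective.
We now compute 28⁻¹ mod 73 explicitly. Euclid's algorithm: 73 = 2·28 + 17, 28 = 1·17 + 11, 17 = 1·11 + 6, 11 = 1·6 + 5, 6 = 1·5 + 1; back-substituting gives 1 = 60·28 − 23·73, so 28⁻¹ ≡ 60 (mod 73).
Since f is injective, we compute f⁻¹(46): solve 28x + 49 ≡ 46 (mod 73), i.e. 28x ≡ 70 (mod 73).
Multiplying by 28⁻¹ = 60 gives x ≡ 60·70 = 4200 = 57·73 + 39 ≡ 39 (mod 73).
Check: f(39) = 28·39 + 49 = 1141 = 15·73 + 46 ≡ 46 (mod 73).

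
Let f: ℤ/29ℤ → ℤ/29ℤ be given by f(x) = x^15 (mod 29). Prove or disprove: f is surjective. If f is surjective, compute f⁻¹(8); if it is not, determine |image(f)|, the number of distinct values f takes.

Since 29 is prime, the nonzero elements of ℤ/29ℤ form a cyclic group of order 28.
As gcd(15, 28) = 1, raising to the 15th power is a bijection on this group: if x_1^15 ≡ x_2^15 then (x_1x_2^{−1})^15 = 1, and the only element of order dividing gcd(15, 28) = 1 is 1, so x_1 = x_2.
With f(0) = 0 this makes f injective on all of ℤ/29ℤ, hence bijective (finite equal-size domain and codomain). In particular f is surjective.
Since f is surjective, we find the preimage of 8. The inverse of x ↦ x^15 on (ℤ/29ℤ)^× is x ↦ x^15, because 15·15 = 225 = 8·28 + 1 ≡ 1 (mod 28) and x^{28} = 1 for x ≠ 0 (Fermat). So f⁻¹(8) = 8^15 mod 29.
Repeated squaring mod 29: 8^1 ≡ 8, 8^2 ≡ 8² = 64 ≡ 6, 8^4 ≡ 6² = 36 ≡ 7, 8^8 ≡ 7² = 49 ≡ 20. Since 15 = 8 + 4 + 2 + 1, 8^15 ≡ 20·7·6·8: 20·7 = 140 ≡ 24, then 24·6 = 144 ≡ 28, then 28·8 = 224 ≡ 21. So 8^15 ≡ 21 (mod 29).
Hence f⁻¹(8) = 21.

21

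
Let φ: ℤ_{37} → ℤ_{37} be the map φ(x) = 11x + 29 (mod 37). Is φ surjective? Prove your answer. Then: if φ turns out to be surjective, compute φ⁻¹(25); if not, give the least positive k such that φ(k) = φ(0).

Since gcd(11, 37) = 1, 11 is invertible modulo 37. Euclid's algorithm: 37 = 3·11 + 4, 11 = 2·4 + 3, 4 = 1·3 + 1; back-substituting gives 1 = 27·11 − 8·37, so 11⁻¹ ≡ 27 (mod 37).
Then y ↦ 27(y − 29) is a two-sided inverse to φ, so every y ∈ ℤ_{37} has a preimage.
Hence φ is surjective.
Since φ is surjective, we find φ⁻¹(25): we need 11x ≡ 25 − 29 ≡ 33 (mod 37). Using 11⁻¹ = 27: x ≡ 27·33 = 891 = 24·37 + 3, so x = 3.
Check: φ(3) = 11·3 + 29 = 62 = 1·37 + 25 ≡ 25 (mod 37).

3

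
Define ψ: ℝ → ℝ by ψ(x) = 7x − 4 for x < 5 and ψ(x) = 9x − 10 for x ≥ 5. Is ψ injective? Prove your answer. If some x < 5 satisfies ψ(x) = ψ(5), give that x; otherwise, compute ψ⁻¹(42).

52/9

Both pieces are strictly increasing (slopes 7 and 9), so each is injective on its own interval.
The left piece maps (−∞, 5) onto (−∞, 31); the right piece maps [5, ∞) onto [35, ∞).
These images are disjoint, so no value is attained by both pieces. Therefore ψ is injective.
Because the two images are disjoint, no x < 5 has ψ(x) = ψ(5), so we compute ψ⁻¹(42): 42 lies in [35, ∞), so solve 9x − 10 = 42: x = (42 + 10)/9 = 52/9.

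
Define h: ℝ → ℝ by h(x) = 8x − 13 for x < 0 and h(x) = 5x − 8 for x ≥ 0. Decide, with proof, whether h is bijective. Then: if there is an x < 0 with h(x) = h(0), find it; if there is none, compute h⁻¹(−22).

-9/8

Both pieces are strictly increasing (slopes 8 and 5), so each is injective on its own interval.
The left piece maps (−∞, 0) onto (−∞, −13); the right piece maps [0, ∞) onto [−8, ∞).
The images leave a gap (−13 has no preimage), so h is not surjective, hence not bijective.
Because the two images are disjoint, no x < 0 has h(x) = h(0), so we compute h⁻¹(−22): −22 lies in (−∞, −13), so solve 8x − 13 = −22: x = (−22 + 13)/8 = −9/8.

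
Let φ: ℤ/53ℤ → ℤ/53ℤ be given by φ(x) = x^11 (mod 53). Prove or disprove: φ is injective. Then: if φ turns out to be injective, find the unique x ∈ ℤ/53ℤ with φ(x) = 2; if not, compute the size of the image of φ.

12

Since 53 is prime, the nonzero elements of ℤ/53ℤ form a cyclic group of order 52.
As gcd(11, 52) = 1, raising to the 11th power is a bijection on this group: if u^11 ≡ v^11 then (uv^{−1})^11 = 1, and the only element of order dividing gcd(11, 52) = 1 is 1, so u = v.
With φ(0) = 0 this makes φ injective on all of ℤ/53ℤ, hence bijective (finite equal-size domain and codomain). In particular φ is injective.
Since φ is injective, we find the preimage of 2. The inverse of x ↦ x^11 on (ℤ/53ℤ)^× is x ↦ x^19, because 11·19 = 209 = 4·52 + 1 ≡ 1 (mod 52) and x^{52} = 1 for x ≠ 0 (Fermat). So φ⁻¹(2) = 2^19 mod 53.
Repeated squaring mod 53: 2^1 ≡ 2, 2^2 ≡ 2² = 4, 2^4 ≡ 4² = 16, 2^8 ≡ 16² = 256 ≡ 44, 2^16 ≡ 44² = 1936 ≡ 28. Since 19 = 16 + 2 + 1, 2^19 ≡ 28·4·2: 28·4 = 112 ≡ 6, then 6·2 = 12. So 2^19 ≡ 12 (mod 53).
Hence φ⁻¹(2) = 12.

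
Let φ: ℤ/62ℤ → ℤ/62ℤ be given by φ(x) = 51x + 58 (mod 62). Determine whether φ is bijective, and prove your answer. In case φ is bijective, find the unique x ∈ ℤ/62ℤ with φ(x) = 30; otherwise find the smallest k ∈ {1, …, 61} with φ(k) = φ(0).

Recall that injectivity means: for all a, b in the domain, φ(a) = φ(b) implies a = b.
If φ(a) = φ(b), then 51a ≡ 51b (mod 62). Because gcd(51, 62) = 1, we may cancel 51 to get a ≡ b (mod 62).
We now compute 51⁻¹ mod 62 explicitly. Euclid's algorithm: 62 = 1·51 + 11, 51 = 4·11 + 7, 11 = 1·7 + 4, 7 = 1·4 + 3, 4 = 1·3 + 1; back-substituting gives 1 = 45·51 − 37·62, so 51⁻¹ ≡ 45 (mod 62).
For any y ∈ ℤ/62ℤ, x = 45(y − 58) mod 62 satisfies φ(x) = 51·45(y − 58) + 58 ≡ y (since 51·45 ≡ 1 mod 62). So every y has a preimage.
Therefore φ is bijective.
Since φ is bijective, we find φ⁻¹(30): we need 51x ≡ 30 − 58 ≡ 34 (mod 62). Using 51⁻¹ = 45: x ≡ 45·34 = 1530 = 24·62 + 42, so x = 42.
Check: φ(42) = 51·42 + 58 = 2200 = 35·62 + 30 ≡ 30 (mod 62).

42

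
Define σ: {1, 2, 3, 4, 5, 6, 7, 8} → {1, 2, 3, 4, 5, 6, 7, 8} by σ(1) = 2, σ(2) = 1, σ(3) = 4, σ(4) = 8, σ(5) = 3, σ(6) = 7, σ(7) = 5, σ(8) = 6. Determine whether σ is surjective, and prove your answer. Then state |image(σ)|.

8

Every element of the codomain has a preimage: 1 = σ(2), 2 = σ(1), 3 = σ(5), 4 = σ(3), 5 = σ(7), 6 = σ(8), 7 = σ(6), 8 = σ(4).
Thus σ is surjective.
The image of σ is {1, 2, 3, 4, 5, 6, 7, 8}, which has 8 elements.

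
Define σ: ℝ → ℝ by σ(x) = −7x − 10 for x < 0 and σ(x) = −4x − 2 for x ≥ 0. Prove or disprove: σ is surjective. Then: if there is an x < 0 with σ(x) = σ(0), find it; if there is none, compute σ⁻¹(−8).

-8/7

Both pieces are strictly decreasing (slopes −7 and −4), so each is injective on its own interval.
The left piece maps (−∞, 0) onto (−10, ∞); the right piece maps [0, ∞) onto (−∞, −2].
The union (−10, ∞) ∪ (−∞, −2] covers ℝ, so σ is surjective.
For the follow-up: the images overlap, so an x < 0 with σ(x) = σ(0) exists. σ(0) = −2; solving −7x − 10 = −2 for x < 0 gives x = (−2 + 10)/(−7) = −8/7.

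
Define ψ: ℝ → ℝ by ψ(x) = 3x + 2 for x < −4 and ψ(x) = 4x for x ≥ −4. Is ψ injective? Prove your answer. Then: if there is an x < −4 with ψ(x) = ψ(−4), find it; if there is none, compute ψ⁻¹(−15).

Both pieces are strictly increasing (slopes 3 and 4), so each is injective on its own interval.
The left piece maps (−∞, −4) onto (−∞, −10); the right piece maps [−4, ∞) onto [−16, ∞).
These images overlap. In particular ψ(−4) = −16 (right piece), and solving 3x + 2 = −16 on the left piece gives x = −6 < −4.
So ψ(−6) = ψ(−4) with −6 ≠ −4, and ψ is not injective. This x = −6 is the requested value below −4.

-6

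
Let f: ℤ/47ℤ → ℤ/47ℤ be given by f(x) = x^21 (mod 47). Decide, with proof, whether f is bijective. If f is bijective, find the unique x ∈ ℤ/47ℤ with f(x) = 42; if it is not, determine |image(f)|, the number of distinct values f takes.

Since 47 is prime, the nonzero elements of ℤ/47ℤ form a cyclic group of order 46.
As gcd(21, 46) = 1, raising to the 21st power is a bijection on this group: if s^21 ≡ t^21 then (st^{−1})^21 = 1, and the only element of order dividing gcd(21, 46) = 1 is 1, so s = t.
With f(0) = 0 this makes f injective on all of ℤ/47ℤ, hence bijective (finite equal-size domain and codomain). In particular f is bijective.
Since f is bijective, we find the preimage of 42. The inverse of x ↦ x^21 on (ℤ/47ℤ)^× is x ↦ x^11, because 21·11 = 231 = 5·46 + 1 ≡ 1 (mod 46) and x^{46} = 1 for x ≠ 0 (Fermat). So f⁻¹(42) = 42^11 mod 47.
Repeated squaring mod 47: 42^1 ≡ 42, 42^2 ≡ 42² = 1764 ≡ 25, 42^4 ≡ 25² = 625 ≡ 14, 42^8 ≡ 14² = 196 ≡ 8. Since 11 = 8 + 2 + 1, 42^11 ≡ 8·25·42: 8·25 = 200 ≡ 12, then 12·42 = 504 ≡ 34. So 42^11 ≡ 34 (mod 47).
Hence f⁻¹(42) = 34.

34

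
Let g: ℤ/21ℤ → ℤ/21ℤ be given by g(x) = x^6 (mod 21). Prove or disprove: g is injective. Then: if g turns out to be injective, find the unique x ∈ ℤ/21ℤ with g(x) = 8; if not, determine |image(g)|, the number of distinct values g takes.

g(1) = 1^6 = 1.
g(2): Repeated squaring mod 21: 2^1 ≡ 2, 2^2 ≡ 2² = 4, 2^4 ≡ 4² = 16. Since 6 = 4 + 2, 2^6 ≡ 16·4: 16·4 = 64 ≡ 1. So 2^6 ≡ 1 (mod 21).
So g(1) = g(2) = 1 while 1 ≠ 2, so g is not injective.
Since g is not injective, we determine |image(g)|. Computing x^6 mod 21 for each x (by repeated squaring, reducing mod 21 at every step), the values g(0), g(1), …, g(20) are: 0, 1, 1, 15, 1, 1, 15, 7, 1, 15, 1, 1, 15, 1, 7, 15, 1, 1, 15, 1, 1.
The distinct values are {0, 1, 7, 15}; there are 4 of them.

4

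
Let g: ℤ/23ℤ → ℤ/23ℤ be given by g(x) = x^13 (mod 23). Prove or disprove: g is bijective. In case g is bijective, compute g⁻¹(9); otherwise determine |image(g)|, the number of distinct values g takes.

3

Since 23 is prime, the nonzero elements of ℤ/23ℤ form a cyclic group of order 22.
As gcd(13, 22) = 1, raising to the 13th power is a bijection on this group: if a^13 ≡ b^13 then (ab^{−1})^13 = 1, and the only element of order dividing gcd(13, 22) = 1 is 1, so a = b.
With g(0) = 0 this makes g injective on all of ℤ/23ℤ, hence bijective (finite equal-size domain and codomain). In particular g is bijective.
Since g is bijective, we find the preimage of 9. The inverse of x ↦ x^13 on (ℤ/23ℤ)^× is x ↦ x^17, because 13·17 = 221 = 10·22 + 1 ≡ 1 (mod 22) and x^{22} = 1 for x ≠ 0 (Fermat). So g⁻¹(9) = 9^17 mod 23.
Repeated squaring mod 23: 9^1 ≡ 9, 9^2 ≡ 9² = 81 ≡ 12, 9^4 ≡ 12² = 144 ≡ 6, 9^8 ≡ 6² = 36 ≡ 13, 9^16 ≡ 13² = 169 ≡ 8. Since 17 = 16 + 1, 9^17 ≡ 8·9: 8·9 = 72 ≡ 3. So 9^17 ≡ 3 (mod 23).
Hence g⁻¹(9) = 3.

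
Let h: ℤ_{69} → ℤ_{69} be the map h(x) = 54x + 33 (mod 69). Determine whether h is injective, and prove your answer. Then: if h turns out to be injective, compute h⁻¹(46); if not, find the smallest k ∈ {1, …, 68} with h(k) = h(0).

23

Recall: h is injective if h(s) = h(t) implies s = t.
We have gcd(54, 69) = 3 > 1. Taking s = 0 and t = 23: h(0) = 33 and h(23) = 54·23 + 33 = 1275 ≡ 33 (mod 69).
So h(0) = h(23) while 0 ≠ 23, therefore h is not injective.
Since h is not injective, we find the least positive k with h(k) = h(0): this means 54k ≡ 0 (mod 69), i.e. 69 ∣ 54k. Since gcd(54, 69) = 3, dividing through by 3 this holds exactly when 23 ∣ 18k, and as gcd(18, 23) = 1, exactly when 23 ∣ k.
The smallest positive such k is 23.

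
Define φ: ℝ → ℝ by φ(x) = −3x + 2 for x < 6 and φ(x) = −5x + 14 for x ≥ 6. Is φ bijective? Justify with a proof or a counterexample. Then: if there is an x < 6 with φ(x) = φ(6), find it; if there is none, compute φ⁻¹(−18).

Both pieces are strictly decreasing (slopes −3 and −5), so each is injective on its own interval.
The left piece maps (−∞, 6) onto (−16, ∞); the right piece maps [6, ∞) onto (−∞, −16].
Since −16 = −16, the images partition ℝ: φ is injective and surjective, hence bijective.
Because the two images are disjoint, no x < 6 has φ(x) = φ(6), so we compute φ⁻¹(−18): −18 lies in (−∞, −16], so solve −5x + 14 = −18: x = (−18 − 14)/(−5) = 32/5.

32/5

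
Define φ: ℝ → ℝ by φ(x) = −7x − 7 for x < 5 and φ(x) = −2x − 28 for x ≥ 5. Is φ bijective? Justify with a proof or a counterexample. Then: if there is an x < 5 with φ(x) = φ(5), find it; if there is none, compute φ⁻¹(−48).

31/7

Both pieces are strictly decreasing (slopes −7 and −2), so each is injective on its own interval.
The left piece maps (−∞, 5) onto (−42, ∞); the right piece maps [5, ∞) onto (−∞, −38].
These images overlap. In particular φ(5) = −38 (right piece), and solving −7x − 7 = −38 on the left piece gives x = 31/7 < 5.
So φ(31/7) = φ(5) with 31/7 ≠ 5, and φ is not injective, hence not bijective. This x = 31/7 is the requested value below 5.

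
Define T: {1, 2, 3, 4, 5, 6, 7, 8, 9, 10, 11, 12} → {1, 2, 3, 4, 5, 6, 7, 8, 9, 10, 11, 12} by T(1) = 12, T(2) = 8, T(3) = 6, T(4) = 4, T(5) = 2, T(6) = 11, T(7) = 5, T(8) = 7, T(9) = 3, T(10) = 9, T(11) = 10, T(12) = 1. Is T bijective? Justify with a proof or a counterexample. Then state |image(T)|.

The values 12, 8, 6, 4, 2, 11, 5, 7, 3, 9, 10, 1 are a permutation of {1, 2, 3, 4, 5, 6, 7, 8, 9, 10, 11, 12}: each element appears exactly once.
So T is injective and surjective, hence bijective.
The image of T is {1, 2, 3, 4, 5, 6, 7, 8, 9, 10, 11, 12}, which has 12 elements.

12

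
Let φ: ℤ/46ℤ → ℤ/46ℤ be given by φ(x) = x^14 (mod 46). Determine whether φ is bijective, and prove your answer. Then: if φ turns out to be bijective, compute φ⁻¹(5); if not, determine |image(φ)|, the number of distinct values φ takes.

24

φ(22): Repeated squaring mod 46: 22^1 ≡ 22, 22^2 ≡ 22² = 484 ≡ 24, 22^4 ≡ 24² = 576 ≡ 24, 22^8 ≡ 24² = 576 ≡ 24. Since 14 = 8 + 4 + 2, 22^14 ≡ 24·24·24: 24·24 = 576 ≡ 24, then 24·24 = 576 ≡ 24. So 22^14 ≡ 24 (mod 46).
φ(24): Repeated squaring mod 46: 24^1 ≡ 24, 24^2 ≡ 24² = 576 ≡ 24, 24^4 ≡ 24² = 576 ≡ 24, 24^8 ≡ 24² = 576 ≡ 24. Since 14 = 8 + 4 + 2, 24^14 ≡ 24·24·24: 24·24 = 576 ≡ 24, then 24·24 = 576 ≡ 24. So 24^14 ≡ 24 (mod 46).
So φ(22) = φ(24) = 24 while 22 ≠ 24, hence φ is not injective, hence not bijective.
Since φ is not bijective, we determine |image(φ)|. Computing x^14 mod 46 for each x (by repeated squaring, reducing mod 46 at every step), the values φ(0), φ(1), …, φ(45) are: 0, 1, 8, 27, 18, 13, 32, 25, 6, 39, 12, 3, 26, 35, 16, 29, 2, 9, 36, 41, 4, 31, 24, 23, 24, 31, 4, 41, 36, 9, 2, 29, 16, 35, 26, 3, 12, 39, 6, 25, 32, 13, 18, 27, 8, 1.
The distinct values are {0, 1, 2, 3, 4, 6, 8, 9, 12, 13, 16, 18, 23, 24, 25, 26, 27, 29, 31, 32, 35, 36, 39, 41}; there are 24 of them.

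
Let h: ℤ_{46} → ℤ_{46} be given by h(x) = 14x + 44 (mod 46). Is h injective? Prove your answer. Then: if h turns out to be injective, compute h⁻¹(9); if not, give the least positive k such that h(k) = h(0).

We have gcd(14, 46) = 2 > 1. Taking u = 0 and v = 23: h(0) = 44 and h(23) = 14·23 + 44 = 366 ≡ 44 (mod 46).
So h(0) = h(23) while 0 ≠ 23, hence h is not injective.
Since h is not injective, we find the least positive k with h(k) = h(0): this means 14k ≡ 0 (mod 46), i.e. 46 ∣ 14k. Since gcd(14, 46) = 2, dividing through by 2 this holds exactly when 23 ∣ 7k, and as gcd(7, 23) = 1, exactly when 23 ∣ k.
The smallest positive such k is 23.

23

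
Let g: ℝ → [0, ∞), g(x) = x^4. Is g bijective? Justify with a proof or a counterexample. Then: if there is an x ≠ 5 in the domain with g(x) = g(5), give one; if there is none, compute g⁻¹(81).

g(5) = 625 = (−5)^4 = g(−5) (since 4 is even), with 5 ≠ −5. So g is not injective, hence not bijective.
For the follow-up, such an x exists: taking x = −5 ∈ ℝ gives g(−5) = 625 = g(5) with −5 ≠ 5.

-5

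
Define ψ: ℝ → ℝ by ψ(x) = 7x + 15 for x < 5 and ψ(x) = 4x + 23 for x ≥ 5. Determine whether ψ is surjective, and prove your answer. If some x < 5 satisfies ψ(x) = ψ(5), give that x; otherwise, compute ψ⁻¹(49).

Both pieces are strictly increasing (slopes 7 and 4), so each is injective on its own interval.
The left piece maps (−∞, 5) onto (−∞, 50); the right piece maps [5, ∞) onto [43, ∞).
The union (−∞, 50) ∪ [43, ∞) covers ℝ, so ψ is surjective.
For the follow-up: the images overlap, so an x < 5 with ψ(x) = ψ(5) exists. ψ(5) = 43; solving 7x + 15 = 43 for x < 5 gives x = (43 − 15)/7 = 4.

4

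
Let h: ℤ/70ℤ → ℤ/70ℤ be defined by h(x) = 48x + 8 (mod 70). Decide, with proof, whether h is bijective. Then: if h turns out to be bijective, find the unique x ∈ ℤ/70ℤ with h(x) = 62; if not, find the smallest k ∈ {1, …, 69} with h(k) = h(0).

We have gcd(48, 70) = 2 > 1. Taking s = 0 and t = 35: h(0) = 8 and h(35) = 48·35 + 8 = 1688 ≡ 8 (mod 70).
So h(0) = h(35) while 0 ≠ 35, therefore h is not injective, hence not bijective.
Since h is not bijective, we find the least positive k with h(k) = h(0): this means 48k ≡ 0 (mod 70), i.e. 70 ∣ 48k. Since gcd(48, 70) = 2, dividing through by 2 this holds exactly when 35 ∣ 24k, and as gcd(24, 35) = 1, exactly when 35 ∣ k.
The smallest positive such k is 35.

35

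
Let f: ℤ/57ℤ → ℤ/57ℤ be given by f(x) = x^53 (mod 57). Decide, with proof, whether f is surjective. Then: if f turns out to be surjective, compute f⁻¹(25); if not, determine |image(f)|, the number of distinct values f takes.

Computing x^53 mod 57 for each x (by repeated squaring, reducing mod 57 at every step), the values f(0), f(1), …, f(56) are: 0, 1, 29, 51, 43, 23, 54, 49, 50, 36, 40, 26, 27, 22, 53, 33, 25, 47, 18, 19, 20, 48, 13, 5, 42, 16, 11, 12, 55, 2, 45, 46, 41, 15, 52, 44, 9, 37, 38, 39, 10, 32, 24, 4, 35, 30, 31, 17, 21, 7, 8, 3, 34, 14, 6, 28, 56.
Every element of ℤ/57ℤ appears exactly once in this list, so f is a bijection, and in particular surjective.
Since f is surjective, we read off the preimage of 25 from the same table: f(16) = 25, so f⁻¹(25) = 16.

16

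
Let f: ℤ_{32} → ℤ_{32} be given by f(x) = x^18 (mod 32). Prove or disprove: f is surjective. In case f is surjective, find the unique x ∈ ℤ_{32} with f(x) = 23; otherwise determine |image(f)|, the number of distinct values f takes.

f(0) = 0^18 = 0.
f(2): Repeated squaring mod 32: 2^1 ≡ 2, 2^2 ≡ 2² = 4, 2^4 ≡ 4² = 16, 2^8 ≡ 16² = 256 ≡ 0, 2^16 ≡ 0² = 0. Since 18 = 16 + 2, 2^18 ≡ 0·4: 0·4 = 0. So 2^18 ≡ 0 (mod 32).
So f(0) = f(2) = 0 while 0 ≠ 2, so f is not injective.
A non-injective map from the 32-element set ℤ_{32} to itself takes at most 31 distinct values, so it cannot be surjective. Therefore f is not surjective.
Since f is not surjective, we determine |image(f)|. Computing x^18 mod 32 for each x (by repeated squaring, reducing mod 32 at every step), the values f(0), f(1), …, f(31) are: 0, 1, 0, 9, 0, 25, 0, 17, 0, 17, 0, 25, 0, 9, 0, 1, 0, 1, 0, 9, 0, 25, 0, 17, 0, 17, 0, 25, 0, 9, 0, 1.
The distinct values are {0, 1, 9, 17, 25}; there are 5 of them.

5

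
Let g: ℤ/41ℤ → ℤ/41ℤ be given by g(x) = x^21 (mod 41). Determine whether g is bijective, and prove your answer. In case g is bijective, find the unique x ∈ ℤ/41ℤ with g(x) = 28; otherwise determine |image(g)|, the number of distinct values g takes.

13

Since 41 is prime, the nonzero elements of ℤ/41ℤ form a cyclic group of order 40.
As gcd(21, 40) = 1, raising to the 21st power is a bijection on this group: if a^21 ≡ b^21 then (ab^{−1})^21 = 1, and the only element of order dividing gcd(21, 40) = 1 is 1, so a = b.
With g(0) = 0 this makes g injective on all of ℤ/41ℤ, hence bijective (finite equal-size domain and codomain). In particular g is bijective.
Since g is bijective, we find the preimage of 28. The inverse of x ↦ x^21 on (ℤ/41ℤ)^× is x ↦ x^21, because 21·21 = 441 = 11·40 + 1 ≡ 1 (mod 40) and x^{40} = 1 for x ≠ 0 (Fermat). So g⁻¹(28) = 28^21 mod 41.
Repeated squaring mod 41: 28^1 ≡ 28, 28^2 ≡ 28² = 784 ≡ 5, 28^4 ≡ 5² = 25, 28^8 ≡ 25² = 625 ≡ 10, 28^16 ≡ 10² = 100 ≡ 18. Since 21 = 16 + 4 + 1, 28^21 ≡ 18·25·28: 18·25 = 450 ≡ 40, then 40·28 = 1120 ≡ 13. So 28^21 ≡ 13 (mod 41).
Hence g⁻¹(28) = 13.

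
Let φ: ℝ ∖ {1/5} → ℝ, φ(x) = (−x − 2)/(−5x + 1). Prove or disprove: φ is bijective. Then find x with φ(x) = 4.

6/19

If φ(x) = 1/5, cross-multiplying gives −5(−x − 2) = −1(−5x + 1), which simplifies to 10 = −1 — false.  So 1/5 has no preimage and φ is not surjective.
So φ is not bijective.
Solving φ(x) = 4: cross-multiplying gives −x − 2 = 4(−5x + 1), which rearranges to 19x = 6, so x = 6/19.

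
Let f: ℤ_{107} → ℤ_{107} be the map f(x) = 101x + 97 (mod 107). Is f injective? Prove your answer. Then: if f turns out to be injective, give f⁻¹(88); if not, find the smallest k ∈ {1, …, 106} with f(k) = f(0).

Recall: injectivity means: for all x_1, x_2 in the domain, f(x_1) = f(x_2) implies x_1 = x_2.
Suppose f(x_1) = f(x_2) in ℤ_{107}. Then 101x_1 + 97 ≡ 101x_2 + 97 (mod 107), hence 101(x_1 − x_2) ≡ 0 (mod 107).
Since gcd(101, 107) = 1, 101 is invertible modulo 107, therefore x_1 − x_2 ≡ 0 (mod 107), i.e. x_1 = x_2.
Thus f is injective.
We now compute 101⁻¹ mod 107 explicitly. Euclid's algorithm: 107 = 1·101 + 6, 101 = 16·6 + 5, 6 = 1·5 + 1; back-substituting gives 1 = 89·101 − 84·107, so 101⁻¹ ≡ 89 (mod 107).
Since f is injective, we compute f⁻¹(88): solve 101x + 97 ≡ 88 (mod 107), i.e. 101x ≡ 98 (mod 107).
Multiplying by 101⁻¹ = 89 gives x ≡ 89·98 = 8722 = 81·107 + 55 ≡ 55 (mod 107).
Check: f(55) = 101·55 + 97 = 5652 = 52·107 + 88 ≡ 88 (mod 107).

55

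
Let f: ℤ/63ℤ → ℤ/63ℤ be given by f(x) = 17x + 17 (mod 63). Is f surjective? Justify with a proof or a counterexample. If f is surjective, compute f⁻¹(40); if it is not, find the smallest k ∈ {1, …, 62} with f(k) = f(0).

Recall: f is surjective if every y in the codomain equals f(x) for some x in the domain.
Since gcd(17, 63) = 1, 17 is invertible modulo 63. Euclid's algorithm: 63 = 3·17 + 12, 17 = 1·12 + 5, 12 = 2·5 + 2, 5 = 2·2 + 1; back-substituting gives 1 = 26·17 − 7·63, so 17⁻¹ ≡ 26 (mod 63).
Then y ↦ 26(y − 17) is a two-sided inverse to f, so every y ∈ ℤ/63ℤ has a preimage.
So f is surjective.
Since f is surjective, we compute f⁻¹(40): solve 17x + 17 ≡ 40 (mod 63), i.e. 17x ≡ 23 (mod 63).
Multiplying by 17⁻¹ = 26 gives x ≡ 26·23 = 598 = 9·63 + 31 ≡ 31 (mod 63).
Check: f(31) = 17·31 + 17 = 544 = 8·63 + 40 ≡ 40 (mod 63).

31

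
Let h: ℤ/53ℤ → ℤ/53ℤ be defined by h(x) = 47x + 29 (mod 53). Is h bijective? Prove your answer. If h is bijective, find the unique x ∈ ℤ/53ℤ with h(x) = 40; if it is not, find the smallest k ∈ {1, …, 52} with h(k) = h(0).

7

If h(x_1) = h(x_2), then 47x_1 ≡ 47x_2 (mod 53). Because gcd(47, 53) = 1, we may cancel 47 to get x_1 ≡ x_2 (mod 53).
We now compute 47⁻¹ mod 53 explicitly. Euclid's algorithm: 53 = 1·47 + 6, 47 = 7·6 + 5, 6 = 1·5 + 1; back-substituting gives 1 = 44·47 − 39·53, so 47⁻¹ ≡ 44 (mod 53).
For any y ∈ ℤ/53ℤ, x = 44(y − 29) mod 53 satisfies h(x) = 47·44(y − 29) + 29 ≡ y (since 47·44 ≡ 1 mod 53). So every y has a preimage.
Thus h is bijective.
Since h is bijective, we find h⁻¹(40): we need 47x ≡ 40 − 29 ≡ 11 (mod 53). Using 47⁻¹ = 44: x ≡ 44·11 = 484 = 9·53 + 7, so x = 7.
Check: h(7) = 47·7 + 29 = 358 = 6·53 + 40 ≡ 40 (mod 53).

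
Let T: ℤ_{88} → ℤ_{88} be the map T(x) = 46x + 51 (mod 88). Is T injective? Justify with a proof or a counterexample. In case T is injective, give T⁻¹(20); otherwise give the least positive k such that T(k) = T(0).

44

We have gcd(46, 88) = 2 > 1. Taking u = 0 and v = 44: T(0) = 51 and T(44) = 46·44 + 51 = 2075 ≡ 51 (mod 88).
So T(0) = T(44) while 0 ≠ 44, thus T is not injective.
Since T is not injective, we find the least positive k with T(k) = T(0): this means 46k ≡ 0 (mod 88), i.e. 88 ∣ 46k. Since gcd(46, 88) = 2, dividing through by 2 this holds exactly when 44 ∣ 23k, and as gcd(23, 44) = 1, exactly when 44 ∣ k.
The smallest positive such k is 44.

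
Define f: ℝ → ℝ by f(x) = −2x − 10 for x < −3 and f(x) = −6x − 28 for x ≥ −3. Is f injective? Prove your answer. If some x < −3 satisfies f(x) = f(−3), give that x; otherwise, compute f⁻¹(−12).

-8/3

Both pieces are strictly decreasing (slopes −2 and −6), so each is injective on its own interval.
The left piece maps (−∞, −3) onto (−4, ∞); the right piece maps [−3, ∞) onto (−∞, −10].
These images are disjoint, so no value is attained by both pieces. So f is injective.
Because the two images are disjoint, no x < −3 has f(x) = f(−3), so we compute f⁻¹(−12): −12 lies in (−∞, −10], so solve −6x − 28 = −12: x = (−12 + 28)/(−6) = −8/3.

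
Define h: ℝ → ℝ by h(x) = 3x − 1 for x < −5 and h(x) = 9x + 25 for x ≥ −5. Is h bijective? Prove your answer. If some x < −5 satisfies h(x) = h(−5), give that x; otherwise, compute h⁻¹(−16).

-19/3

Both pieces are strictly increasing (slopes 3 and 9), so each is injective on its own interval.
The left piece maps (−∞, −5) onto (−∞, −16); the right piece maps [−5, ∞) onto [−20, ∞).
These images overlap. In particular h(−5) = −20 (right piece), and solving 3x − 1 = −20 on the left piece gives x = −19/3 < −5.
So h(−19/3) = h(−5) with −19/3 ≠ −5, and h is not injective, hence not bijective. This x = −19/3 is the requested value below −5.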